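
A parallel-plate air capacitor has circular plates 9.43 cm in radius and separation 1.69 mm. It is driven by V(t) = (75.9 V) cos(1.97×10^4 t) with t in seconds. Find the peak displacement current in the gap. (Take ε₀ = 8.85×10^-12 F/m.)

2.19×10^-4 A

C = ε₀A/d = (8.85×10^-12)(0.02794)/(1.69×10^-3) = 1.463×10^-10 F; ω = 1.97×10^4 rad/s.
I_d = C dV/dt, so |I_d|_max = C V₀ ω = (1.463×10^-10)(75.9)(1.97×10^4) = 2.19×10^-4 A.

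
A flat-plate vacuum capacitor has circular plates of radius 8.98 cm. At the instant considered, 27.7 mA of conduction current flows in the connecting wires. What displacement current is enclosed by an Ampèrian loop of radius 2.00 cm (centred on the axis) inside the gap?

1.37×10^-3 A

By continuity the displacement current in the gap matches the conduction current: I_d = 0.0277 A.
The field is uniform, so I_d,enc = I_d (r/R)² = (0.0277)(2.00/8.98)² = 1.37×10^-3 A.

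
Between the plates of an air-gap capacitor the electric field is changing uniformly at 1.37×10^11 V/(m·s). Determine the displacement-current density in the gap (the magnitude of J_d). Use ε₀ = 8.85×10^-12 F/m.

J_d = ε₀ ∂E/∂t, so J_d = 1.21 A/m².

1.21 A/m²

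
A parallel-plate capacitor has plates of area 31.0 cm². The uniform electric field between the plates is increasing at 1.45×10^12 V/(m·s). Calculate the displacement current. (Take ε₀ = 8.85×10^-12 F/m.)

0.0398 A

With a uniform field, Φ_E = EA, so I_d = ε₀ A dE/dt = 0.0398 A.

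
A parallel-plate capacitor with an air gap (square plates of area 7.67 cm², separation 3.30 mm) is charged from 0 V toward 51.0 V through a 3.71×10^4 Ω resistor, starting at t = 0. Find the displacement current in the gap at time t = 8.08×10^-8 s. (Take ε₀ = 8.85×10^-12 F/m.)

With C = ε₀A/d = (8.85×10^-12)(7.67×10^-4)/(3.30×10^-3) = 2.057×10^-12 F, the time constant is τ = RC = 7.631×10^-8 s, so t/τ = 1.059 and e^(−t/τ) = 0.3468.
I_d = I_cond = (V₀/R) e^(−t/τ) = (1.375×10^-3)(0.3468) = 4.77×10^-4 A.

4.77×10^-4 A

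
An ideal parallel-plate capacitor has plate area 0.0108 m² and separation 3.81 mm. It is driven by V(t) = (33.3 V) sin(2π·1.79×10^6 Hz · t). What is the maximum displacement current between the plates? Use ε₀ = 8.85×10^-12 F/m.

C = ε₀A/d = (8.85×10^-12)(0.0108)/(3.81×10^-3) = 2.509×10^-11 F; ω = 2πf = 1.125×10^7 rad/s.
I_d = C dV/dt, so |I_d|_max = C V₀ ω = (2.509×10^-11)(33.3)(1.125×10^7) = 9.40×10^-3 A.

9.40×10^-3 A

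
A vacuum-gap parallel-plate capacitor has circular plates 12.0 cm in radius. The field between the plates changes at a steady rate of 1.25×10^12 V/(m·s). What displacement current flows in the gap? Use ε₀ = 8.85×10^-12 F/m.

The displacement current is ε₀ times dΦ_E/dt = ε₀ A dE/dt = (8.85×10^-12)(0.04524)(1.25×10^12) = 0.500 A.

0.500 A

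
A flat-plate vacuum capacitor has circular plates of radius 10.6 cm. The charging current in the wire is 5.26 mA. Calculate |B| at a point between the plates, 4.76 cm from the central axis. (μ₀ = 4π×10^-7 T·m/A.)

No conduction current crosses the gap, so I_d there equals the 5.26×10^-3 A in the leads.
∮B·dl = μ₀ I_d,enc with I_d,enc = I_d r²/R² = 1.061×10^-3 A; so B = μ₀ I_d,enc/(2πr) = 4.46×10^-9 T.

4.46×10^-9 T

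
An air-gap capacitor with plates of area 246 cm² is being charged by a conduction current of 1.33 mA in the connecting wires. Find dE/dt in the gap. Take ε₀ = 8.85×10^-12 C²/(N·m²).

6.11×10^9 V/(m·s)

The displacement current between the plates equals the conduction current, I_d = 1.33 mA.
Then dE/dt = I_d/(ε₀A) = 6.11×10^9 V/(m·s).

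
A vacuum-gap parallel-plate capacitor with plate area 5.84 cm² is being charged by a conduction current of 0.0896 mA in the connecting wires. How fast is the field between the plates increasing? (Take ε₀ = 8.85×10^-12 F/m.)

The displacement current between the plates equals the conduction current, I_d = 0.0896 mA.
Then dE/dt = I_d/(ε₀A) = 1.73×10^10 V/(m·s).

1.73×10^10 V/(m·s)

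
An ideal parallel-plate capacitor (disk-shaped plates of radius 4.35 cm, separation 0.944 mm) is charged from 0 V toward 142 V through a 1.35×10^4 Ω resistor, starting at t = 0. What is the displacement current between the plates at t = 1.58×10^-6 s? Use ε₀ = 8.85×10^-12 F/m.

1.29×10^-3 A

C = ε₀A/d = (8.85×10^-12)(5.945×10^-3)/(9.44×10^-4) = 5.573×10^-11 F and τ = RC = 7.524×10^-7 s. I_d in the gap equals the RC charging current.
I_d(t) = (V₀/R) e^(−t/τ) = 0.01052 · e^(−2.100) = 1.29×10^-3 A.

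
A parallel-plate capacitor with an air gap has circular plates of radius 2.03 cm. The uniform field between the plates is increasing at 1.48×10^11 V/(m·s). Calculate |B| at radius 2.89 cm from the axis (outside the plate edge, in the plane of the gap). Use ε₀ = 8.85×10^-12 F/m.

Through the whole plate area (πR² = 1.295×10^-3 m²), I_d = ε₀ πR² dE/dt = 1.696×10^-3 A.
Outside the plates the loop encloses all of I_d, so B·2πr = μ₀ I_d and B = 1.17×10^-8 T.

1.17×10^-8 T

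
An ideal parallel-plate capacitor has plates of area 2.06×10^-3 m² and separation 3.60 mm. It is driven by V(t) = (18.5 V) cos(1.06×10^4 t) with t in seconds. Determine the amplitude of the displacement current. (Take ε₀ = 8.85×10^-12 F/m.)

9.93×10^-7 A

(dE/dt)_max = V₀ω/d = 5.447×10^7 V/(m·s); ω = 1.06×10^4 rad/s.
I_d,max = ε₀ A (dE/dt)_max = (8.85×10^-12)(2.06×10^-3)(5.447×10^7) = 9.93×10^-7 A.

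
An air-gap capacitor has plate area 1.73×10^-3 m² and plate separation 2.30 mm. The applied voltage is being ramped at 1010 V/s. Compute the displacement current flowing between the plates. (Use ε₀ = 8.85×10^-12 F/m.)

The displacement current equals the charging current C dV/dt. With C = ε₀A/d = (8.85×10^-12)(1.73×10^-3)/(2.30×10^-3) = 6.657×10^-12 F, I_d = (6.657×10^-12)(1010) = 6.72×10^-9 A.

6.72×10^-9 A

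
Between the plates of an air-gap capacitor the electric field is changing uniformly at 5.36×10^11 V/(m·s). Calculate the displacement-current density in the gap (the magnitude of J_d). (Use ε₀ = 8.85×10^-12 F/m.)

4.74 A/m²

J_d = ε₀ ∂E/∂t, so J_d = 4.74 A/m².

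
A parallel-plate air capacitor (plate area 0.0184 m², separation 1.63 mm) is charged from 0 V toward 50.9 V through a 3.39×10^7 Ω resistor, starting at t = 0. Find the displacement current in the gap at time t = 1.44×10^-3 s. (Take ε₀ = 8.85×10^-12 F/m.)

9.81×10^-7 A

With C = ε₀A/d = (8.85×10^-12)(0.0184)/(1.63×10^-3) = 9.990×10^-11 F, the time constant is τ = RC = 3.387×10^-3 s, so t/τ = 0.4252 and e^(−t/τ) = 0.6536.
I_d = I_cond = (V₀/R) e^(−t/τ) = (1.501×10^-6)(0.6536) = 9.81×10^-7 A.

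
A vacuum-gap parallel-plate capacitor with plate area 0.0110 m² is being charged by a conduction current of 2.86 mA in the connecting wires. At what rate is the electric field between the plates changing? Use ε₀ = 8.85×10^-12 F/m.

By continuity, I_d in the gap equals the 2.86 mA flowing in the wire.
Since I_d = ε₀ A dE/dt, dE/dt = I_d/(ε₀A) = (2.86×10^-3)/((8.85×10^-12)(0.0110)) = 2.94×10^10 V/(m·s).

2.94×10^10 V/(m·s)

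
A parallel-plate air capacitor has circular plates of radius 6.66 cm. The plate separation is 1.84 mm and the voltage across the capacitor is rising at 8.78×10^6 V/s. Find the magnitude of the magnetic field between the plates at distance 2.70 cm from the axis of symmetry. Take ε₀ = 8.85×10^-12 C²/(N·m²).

dE/dt = (dV/dt)/d = 4.772×10^9 V/(m·s); I_d = ε₀(πR²)(dE/dt) = (8.85×10^-12)(0.01393)(4.772×10^9) = 5.883×10^-4 A.
For r < R the Ampère–Maxwell law gives B(2πr) = μ₀ I_d (r²/R²), so B = μ₀ I_d r/(2πR²) = (4π×10^-7)(5.883×10^-4)(0.0270)/(2π·0.0666²) = 7.16×10^-10 T.

7.16×10^-10 T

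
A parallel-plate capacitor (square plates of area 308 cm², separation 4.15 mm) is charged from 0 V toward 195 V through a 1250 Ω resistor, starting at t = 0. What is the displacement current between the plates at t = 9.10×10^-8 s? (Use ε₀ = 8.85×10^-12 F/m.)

0.0515 A

C = ε₀A/d = (8.85×10^-12)(0.0308)/(4.15×10^-3) = 6.568×10^-11 F and τ = RC = 8.210×10^-8 s. I_d in the gap equals the RC charging current.
I_d(t) = (V₀/R) e^(−t/τ) = 0.1560 · e^(−1.108) = 0.0515 A.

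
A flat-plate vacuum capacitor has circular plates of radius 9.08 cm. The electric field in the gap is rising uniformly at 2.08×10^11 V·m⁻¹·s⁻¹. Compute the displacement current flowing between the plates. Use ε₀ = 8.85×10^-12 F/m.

The displacement current is ε₀ times dΦ_E/dt = ε₀ A dE/dt = (8.85×10^-12)(0.02590)(2.08×10^11) = 0.0477 A.

0.0477 A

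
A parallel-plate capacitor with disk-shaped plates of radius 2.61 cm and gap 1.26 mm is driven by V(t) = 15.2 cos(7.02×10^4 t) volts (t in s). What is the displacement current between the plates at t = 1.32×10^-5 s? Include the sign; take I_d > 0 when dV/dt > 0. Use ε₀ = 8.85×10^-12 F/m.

-1.28×10^-5 A

dV/dt = (15.2)(7.02×10^4)·−sin(0.92664) = -8.532×10^5 V/s.
I_d = C dV/dt with C = ε₀A/d = (8.85×10^-12)(2.140×10^-3)/(1.26×10^-3) = 1.503×10^-11 F, so I_d = (1.503×10^-11)(-8.532×10^5) = -1.28×10^-5 A.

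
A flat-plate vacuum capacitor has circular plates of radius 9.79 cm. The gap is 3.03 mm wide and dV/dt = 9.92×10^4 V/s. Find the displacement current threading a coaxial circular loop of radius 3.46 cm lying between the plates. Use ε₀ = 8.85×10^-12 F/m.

With E = V/d, dE/dt = 3.274×10^7 V/(m·s) and πR² = 0.03011 m², giving I_d = ε₀ πR² dE/dt = 8.724×10^-6 A.
Through an area πr² the displacement current is I_d·(πr²/πR²) = I_d (r/R)² = 1.09×10^-6 A.

1.09×10^-6 A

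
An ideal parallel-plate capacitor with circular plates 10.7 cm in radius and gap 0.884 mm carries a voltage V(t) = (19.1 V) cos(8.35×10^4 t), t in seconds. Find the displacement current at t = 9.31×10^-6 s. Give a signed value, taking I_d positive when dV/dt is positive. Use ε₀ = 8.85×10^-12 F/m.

-4.03×10^-4 A

dV/dt = (19.1)(8.35×10^4)·−sin(0.777385) = -1.119×10^6 V/s.
I_d = C dV/dt with C = ε₀A/d = (8.85×10^-12)(0.03597)/(8.84×10^-4) = 3.601×10^-10 F, so I_d = (3.601×10^-10)(-1.119×10^6) = -4.03×10^-4 A.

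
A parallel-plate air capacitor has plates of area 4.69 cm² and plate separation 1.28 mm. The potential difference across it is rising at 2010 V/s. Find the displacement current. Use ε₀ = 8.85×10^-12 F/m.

E = V/d so dE/dt = (dV/dt)/d = 1.570×10^6 V/(m·s), and I_d = ε₀ A dE/dt = (8.85×10^-12)(4.69×10^-4)(1.570×10^6) = 6.52×10^-9 A.

6.52×10^-9 A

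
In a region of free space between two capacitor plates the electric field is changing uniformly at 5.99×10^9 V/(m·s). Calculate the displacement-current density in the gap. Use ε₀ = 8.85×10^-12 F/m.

J_d = ε₀ dE/dt = (8.85×10^-12)(5.99×10^9) = 0.0530 A/m².

0.0530 A/m²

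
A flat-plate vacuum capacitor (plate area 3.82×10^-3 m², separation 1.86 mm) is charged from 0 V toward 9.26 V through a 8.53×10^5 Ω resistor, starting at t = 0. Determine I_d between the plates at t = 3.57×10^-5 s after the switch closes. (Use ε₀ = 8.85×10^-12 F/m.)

With C = ε₀A/d = (8.85×10^-12)(3.82×10^-3)/(1.86×10^-3) = 1.818×10^-11 F, the time constant is τ = RC = 1.551×10^-5 s, so t/τ = 2.302 and e^(−t/τ) = 0.1001.
I_d = I_cond = (V₀/R) e^(−t/τ) = (1.086×10^-5)(0.1001) = 1.09×10^-6 A.

1.09×10^-6 A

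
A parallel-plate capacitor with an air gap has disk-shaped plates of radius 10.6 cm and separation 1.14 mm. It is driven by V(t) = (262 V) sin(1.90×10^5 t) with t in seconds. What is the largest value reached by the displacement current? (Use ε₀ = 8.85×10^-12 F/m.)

0.0136 A

(dE/dt)_max = V₀ω/d = 4.367×10^10 V/(m·s); ω = 1.90×10^5 rad/s.
I_d,max = ε₀ A (dE/dt)_max = (8.85×10^-12)(0.03530)(4.367×10^10) = 0.0136 A.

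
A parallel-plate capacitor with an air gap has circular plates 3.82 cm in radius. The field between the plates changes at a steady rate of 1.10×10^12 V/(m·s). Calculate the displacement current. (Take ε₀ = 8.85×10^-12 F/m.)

0.0446 A

The displacement current is ε₀ times dΦ_E/dt = ε₀ A dE/dt = (8.85×10^-12)(4.584×10^-3)(1.10×10^12) = 0.0446 A.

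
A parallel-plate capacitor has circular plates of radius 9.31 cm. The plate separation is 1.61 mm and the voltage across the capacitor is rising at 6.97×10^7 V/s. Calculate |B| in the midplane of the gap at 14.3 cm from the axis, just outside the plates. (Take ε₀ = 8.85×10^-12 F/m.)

1.46×10^-8 T

I_d = C dV/dt with C = ε₀πR²/d = 1.497×10^-10 F, so I_d = (1.497×10^-10)(6.97×10^7) = 0.01043 A.
With r > R the enclosed displacement current is the full I_d; B = μ₀ I_d / (2πr) = 1.46×10^-8 T.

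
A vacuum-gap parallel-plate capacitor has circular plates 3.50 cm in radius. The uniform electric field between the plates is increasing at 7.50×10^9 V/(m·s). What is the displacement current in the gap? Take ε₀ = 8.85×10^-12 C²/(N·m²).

The displacement current is ε₀ times dΦ_E/dt = ε₀ A dE/dt = (8.85×10^-12)(3.848×10^-3)(7.50×10^9) = 2.55×10^-4 A.

2.55×10^-4 A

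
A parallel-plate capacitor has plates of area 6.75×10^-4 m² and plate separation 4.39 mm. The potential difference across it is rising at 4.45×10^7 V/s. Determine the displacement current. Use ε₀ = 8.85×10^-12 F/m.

C = ε₀A/d = (8.85×10^-12)(6.75×10^-4)/(4.39×10^-3) = 1.361×10^-12 F.
I_d = C dV/dt = (1.361×10^-12)(4.45×10^7) = 6.06×10^-5 A.

6.06×10^-5 A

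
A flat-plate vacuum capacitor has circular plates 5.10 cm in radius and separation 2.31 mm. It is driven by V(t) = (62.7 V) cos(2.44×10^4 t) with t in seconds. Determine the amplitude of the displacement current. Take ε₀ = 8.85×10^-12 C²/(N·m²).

4.79×10^-5 A

The displacement current equals the conduction current C dV/dt, which peaks at C V₀ ω.
With C = ε₀A/d = (8.85×10^-12)(8.171×10^-3)/(2.31×10^-3) = 3.130×10^-11 F and ω = 2.44×10^4 rad/s, I_d,max = (3.130×10^-11)(62.7)(2.44×10^4) = 4.79×10^-5 A.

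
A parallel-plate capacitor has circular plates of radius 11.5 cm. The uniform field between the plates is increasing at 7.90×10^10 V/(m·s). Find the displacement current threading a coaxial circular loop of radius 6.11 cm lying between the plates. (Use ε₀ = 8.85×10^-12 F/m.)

I_d = ε₀ dΦ_E/dt = ε₀ πR² (dE/dt) = (8.85×10^-12)(0.04155)(7.90×10^10) = 0.02905 A through the full plate area.
Through an area πr² the displacement current is I_d·(πr²/πR²) = I_d (r/R)² = 8.20×10^-3 A.

8.20×10^-3 A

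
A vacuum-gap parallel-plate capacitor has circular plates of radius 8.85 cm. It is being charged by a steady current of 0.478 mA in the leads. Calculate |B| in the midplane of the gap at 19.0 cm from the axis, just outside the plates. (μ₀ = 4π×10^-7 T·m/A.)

5.03×10^-10 T

No conduction current crosses the gap, so I_d there equals the 4.78×10^-4 A in the leads.
For r ≥ R the full I_d is enclosed: B = μ₀ I_d/(2πr) = (4π×10^-7)(4.78×10^-4)/(2π·0.190) = 5.03×10^-10 T.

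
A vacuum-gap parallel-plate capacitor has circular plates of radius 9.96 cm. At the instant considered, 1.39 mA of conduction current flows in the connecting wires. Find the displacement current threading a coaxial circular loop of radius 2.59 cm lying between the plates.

9.40×10^-5 A

By continuity the displacement current in the gap matches the conduction current: I_d = 1.39×10^-3 A.
Through an area πr² the displacement current is I_d·(πr²/πR²) = I_d (r/R)² = 9.40×10^-5 A.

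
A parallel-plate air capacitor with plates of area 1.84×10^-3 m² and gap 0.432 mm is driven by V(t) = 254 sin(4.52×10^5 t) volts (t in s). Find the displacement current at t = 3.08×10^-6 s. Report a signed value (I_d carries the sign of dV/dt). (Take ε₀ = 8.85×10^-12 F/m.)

7.69×10^-4 A

dV/dt = (254)(4.52×10^5)·cos(1.39216) = 2.040×10^7 V/s.
I_d = C dV/dt with C = ε₀A/d = (8.85×10^-12)(1.84×10^-3)/(4.32×10^-4) = 3.769×10^-11 F, so I_d = (3.769×10^-11)(2.040×10^7) = 7.69×10^-4 A.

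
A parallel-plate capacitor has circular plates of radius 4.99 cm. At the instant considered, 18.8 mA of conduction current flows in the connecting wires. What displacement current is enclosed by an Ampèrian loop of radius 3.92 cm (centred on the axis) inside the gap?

0.0116 A

Between the plates the displacement current equals the wire current: I_d = 18.8 mA = 0.0188 A.
Since J_d is uniform, the enclosed fraction is (r/R)² = 0.6171, giving I_d,enc = 0.0116 A.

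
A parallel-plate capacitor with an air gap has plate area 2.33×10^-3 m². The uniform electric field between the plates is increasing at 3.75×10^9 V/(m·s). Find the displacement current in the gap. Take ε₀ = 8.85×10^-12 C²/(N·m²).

The displacement current is ε₀ times dΦ_E/dt = ε₀ A dE/dt = (8.85×10^-12)(2.33×10^-3)(3.75×10^9) = 7.73×10^-5 A.

7.73×10^-5 A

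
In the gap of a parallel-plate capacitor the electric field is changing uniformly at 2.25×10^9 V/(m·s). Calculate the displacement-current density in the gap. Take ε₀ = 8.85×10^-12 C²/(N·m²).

0.0199 A/m²

J_d = ε₀ ∂E/∂t, so J_d = 0.0199 A/m².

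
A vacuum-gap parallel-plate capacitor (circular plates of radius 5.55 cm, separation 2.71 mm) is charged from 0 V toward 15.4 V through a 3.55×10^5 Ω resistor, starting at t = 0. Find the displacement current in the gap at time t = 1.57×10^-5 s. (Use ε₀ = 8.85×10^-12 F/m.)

C = ε₀A/d = (8.85×10^-12)(9.677×10^-3)/(2.71×10^-3) = 3.160×10^-11 F, so τ = RC = 1.122×10^-5 s.
The conduction current is I(t) = (V₀/R) e^(−t/τ), and the displacement current between the plates equals it.
t/τ = 1.399; I_d = (15.4/3.55×10^5) · e^(−1.399) = (4.338×10^-5)(0.2468) = 1.07×10^-5 A.

1.07×10^-5 A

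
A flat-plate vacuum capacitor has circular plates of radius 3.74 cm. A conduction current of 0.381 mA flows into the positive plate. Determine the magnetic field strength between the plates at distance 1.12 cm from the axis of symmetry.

6.10×10^-10 T

By continuity the displacement current in the gap matches the conduction current: I_d = 3.81×10^-4 A.
For r < R the Ampère–Maxwell law gives B(2πr) = μ₀ I_d (r²/R²), so B = μ₀ I_d r/(2πR²) = (4π×10^-7)(3.81×10^-4)(0.0112)/(2π·0.0374²) = 6.10×10^-10 T.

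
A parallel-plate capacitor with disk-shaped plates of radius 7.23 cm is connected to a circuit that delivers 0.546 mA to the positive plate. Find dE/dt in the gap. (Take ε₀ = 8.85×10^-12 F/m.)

Charge continuity gives I_d = I = 5.46×10^-4 A between the plates.
Then dE/dt = I_d/(ε₀A) = 3.76×10^9 V/(m·s).

3.76×10^9 V/(m·s)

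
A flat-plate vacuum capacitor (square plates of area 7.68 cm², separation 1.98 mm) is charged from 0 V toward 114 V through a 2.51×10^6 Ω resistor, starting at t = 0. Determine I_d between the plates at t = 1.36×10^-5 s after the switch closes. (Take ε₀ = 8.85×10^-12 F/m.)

9.37×10^-6 A

C = ε₀A/d = (8.85×10^-12)(7.68×10^-4)/(1.98×10^-3) = 3.433×10^-12 F, so τ = RC = 8.617×10^-6 s.
The conduction current is I(t) = (V₀/R) e^(−t/τ), and the displacement current between the plates equals it.
t/τ = 1.578; I_d = (114/2.51×10^6) · e^(−1.578) = (4.542×10^-5)(0.2064) = 9.37×10^-6 A.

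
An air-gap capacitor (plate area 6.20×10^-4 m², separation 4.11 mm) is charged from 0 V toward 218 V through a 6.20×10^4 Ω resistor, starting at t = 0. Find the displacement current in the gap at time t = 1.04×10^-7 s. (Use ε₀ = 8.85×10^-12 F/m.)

1.00×10^-3 A

With C = ε₀A/d = (8.85×10^-12)(6.20×10^-4)/(4.11×10^-3) = 1.335×10^-12 F, the time constant is τ = RC = 8.277×10^-8 s, so t/τ = 1.256 and e^(−t/τ) = 0.2848.
I_d = I_cond = (V₀/R) e^(−t/τ) = (3.516×10^-3)(0.2848) = 1.00×10^-3 A.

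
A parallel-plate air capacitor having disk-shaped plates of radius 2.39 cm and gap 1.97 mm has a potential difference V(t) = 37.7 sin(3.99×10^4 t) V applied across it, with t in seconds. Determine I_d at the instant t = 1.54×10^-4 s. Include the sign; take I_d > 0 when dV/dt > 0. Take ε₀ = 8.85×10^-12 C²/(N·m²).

C = ε₀A/d = (8.85×10^-12)(1.795×10^-3)/(1.97×10^-3) = 8.064×10^-12 F. dV/dt = V₀ω·cos(ωt); at ωt = 6.1446 rad this factor is 0.9904.
I_d = C dV/dt = (8.064×10^-12)(37.7)(3.99×10^4)(0.9904) = 1.20×10^-5 A.

1.20×10^-5 A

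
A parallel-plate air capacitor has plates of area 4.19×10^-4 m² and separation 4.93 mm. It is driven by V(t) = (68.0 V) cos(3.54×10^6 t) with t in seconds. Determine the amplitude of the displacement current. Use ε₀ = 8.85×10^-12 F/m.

1.81×10^-4 A

(dE/dt)_max = V₀ω/d = 4.883×10^10 V/(m·s); ω = 3.54×10^6 rad/s.
I_d,max = ε₀ A (dE/dt)_max = (8.85×10^-12)(4.19×10^-4)(4.883×10^10) = 1.81×10^-4 A.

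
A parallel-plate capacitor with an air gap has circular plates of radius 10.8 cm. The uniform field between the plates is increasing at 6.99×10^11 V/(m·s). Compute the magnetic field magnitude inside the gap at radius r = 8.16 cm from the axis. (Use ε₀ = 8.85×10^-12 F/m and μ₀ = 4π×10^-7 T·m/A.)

3.17×10^-7 T

Total displacement current: I_d = ε₀(πR²)(dE/dt) = (8.85×10^-12)(0.03664)(6.99×10^11) = 0.2267 A.
For r < R the Ampère–Maxwell law gives B(2πr) = μ₀ I_d (r²/R²), so B = μ₀ I_d r/(2πR²) = (4π×10^-7)(0.2267)(0.0816)/(2π·0.108²) = 3.17×10^-7 T.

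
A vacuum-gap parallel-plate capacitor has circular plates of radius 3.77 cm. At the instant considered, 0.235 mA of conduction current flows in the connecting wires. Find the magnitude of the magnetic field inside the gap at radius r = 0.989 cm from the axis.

No conduction current crosses the gap, so I_d there equals the 2.35×10^-4 A in the leads.
An Ampèrian loop of radius r encloses a fraction (r/R)² of I_d. Then B·2πr = μ₀ I_d (r/R)², giving B = μ₀ I_d r/(2πR²) = 3.27×10^-10 T.

3.27×10^-10 T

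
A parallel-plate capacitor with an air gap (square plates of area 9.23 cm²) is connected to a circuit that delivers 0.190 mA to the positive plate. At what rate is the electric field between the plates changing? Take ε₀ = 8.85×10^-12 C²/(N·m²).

Charge continuity gives I_d = I = 1.90×10^-4 A between the plates.
Then dE/dt = I_d/(ε₀A) = 2.33×10^10 V/(m·s).

2.33×10^10 V/(m·s)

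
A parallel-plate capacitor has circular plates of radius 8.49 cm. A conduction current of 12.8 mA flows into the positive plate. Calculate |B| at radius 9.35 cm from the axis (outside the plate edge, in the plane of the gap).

2.74×10^-8 T

By continuity the displacement current in the gap matches the conduction current: I_d = 0.0128 A.
For r ≥ R the full I_d is enclosed: B = μ₀ I_d/(2πr) = (4π×10^-7)(0.0128)/(2π·0.0935) = 2.74×10^-8 T.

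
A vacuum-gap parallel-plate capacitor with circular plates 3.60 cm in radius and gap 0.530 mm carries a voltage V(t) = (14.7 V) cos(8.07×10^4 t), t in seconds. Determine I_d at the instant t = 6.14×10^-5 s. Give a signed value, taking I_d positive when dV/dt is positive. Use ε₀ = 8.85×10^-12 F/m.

7.83×10^-5 A

C = ε₀A/d = (8.85×10^-12)(4.072×10^-3)/(5.30×10^-4) = 6.799×10^-11 F. dV/dt = V₀ω·−sin(ωt); at ωt = 4.95498 rad this factor is 0.9707.
I_d = C dV/dt = (6.799×10^-11)(14.7)(8.07×10^4)(0.9707) = 7.83×10^-5 A.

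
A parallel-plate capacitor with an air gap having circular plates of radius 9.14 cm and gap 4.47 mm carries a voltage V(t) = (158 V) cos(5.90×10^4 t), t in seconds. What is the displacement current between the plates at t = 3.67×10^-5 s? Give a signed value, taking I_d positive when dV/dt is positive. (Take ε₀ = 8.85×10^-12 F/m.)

C = ε₀A/d = (8.85×10^-12)(0.02624)/(4.47×10^-3) = 5.195×10^-11 F. dV/dt = V₀ω·−sin(ωt); at ωt = 2.1653 rad this factor is -0.8284.
I_d = C dV/dt = (5.195×10^-11)(158)(5.90×10^4)(-0.8284) = -4.01×10^-4 A.

-4.01×10^-4 A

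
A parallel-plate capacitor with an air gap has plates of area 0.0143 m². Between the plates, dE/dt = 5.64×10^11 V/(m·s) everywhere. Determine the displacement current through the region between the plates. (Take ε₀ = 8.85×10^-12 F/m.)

I_d = ε₀ A (dE/dt) = (8.85×10^-12)(0.0143 m²)(5.64×10^11) = 0.0714 A.

0.0714 A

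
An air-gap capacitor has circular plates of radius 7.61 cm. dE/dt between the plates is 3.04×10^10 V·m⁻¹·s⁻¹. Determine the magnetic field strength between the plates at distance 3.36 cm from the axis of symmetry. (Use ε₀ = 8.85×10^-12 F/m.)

Through the whole plate area (πR² = 0.01819 m²), I_d = ε₀ πR² dE/dt = 4.894×10^-3 A.
An Ampèrian loop of radius r encloses a fraction (r/R)² of I_d. Then B·2πr = μ₀ I_d (r/R)², giving B = μ₀ I_d r/(2πR²) = 5.68×10^-9 T.

5.68×10^-9 T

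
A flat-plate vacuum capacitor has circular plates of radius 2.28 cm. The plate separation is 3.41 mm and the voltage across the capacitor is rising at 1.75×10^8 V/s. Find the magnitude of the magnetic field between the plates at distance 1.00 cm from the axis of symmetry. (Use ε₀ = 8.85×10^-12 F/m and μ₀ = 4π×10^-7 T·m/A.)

dE/dt = (dV/dt)/d = 5.132×10^10 V/(m·s); I_d = ε₀(πR²)(dE/dt) = (8.85×10^-12)(1.633×10^-3)(5.132×10^10) = 7.417×10^-4 A.
∮B·dl = μ₀ I_d,enc with I_d,enc = I_d r²/R² = 1.427×10^-4 A; so B = μ₀ I_d,enc/(2πr) = 2.85×10^-9 T.

2.85×10^-9 T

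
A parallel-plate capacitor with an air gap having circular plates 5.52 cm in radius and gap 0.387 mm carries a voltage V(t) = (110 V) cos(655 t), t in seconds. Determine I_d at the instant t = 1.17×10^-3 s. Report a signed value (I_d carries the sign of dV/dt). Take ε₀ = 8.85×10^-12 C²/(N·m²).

dE/dt = (V₀ω/d)·−sin(ωt) with ωt = 0.76635 rad: (110)(655)(-0.6935)/(3.87×10^-4) = -1.291×10^8 V/(m·s).
I_d = ε₀ A dE/dt = (8.85×10^-12)(9.573×10^-3)(-1.291×10^8) = -1.09×10^-5 A.

-1.09×10^-5 A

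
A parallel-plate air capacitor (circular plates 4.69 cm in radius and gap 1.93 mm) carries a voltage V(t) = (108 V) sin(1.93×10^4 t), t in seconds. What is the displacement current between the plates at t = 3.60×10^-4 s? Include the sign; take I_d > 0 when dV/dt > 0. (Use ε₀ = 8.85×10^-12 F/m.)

5.20×10^-5 A

dE/dt = (V₀ω/d)·cos(ωt) with ωt = 6.948 rad: (108)(1.93×10^4)(0.7870)/(1.93×10^-3) = 8.500×10^8 V/(m·s).
I_d = ε₀ A dE/dt = (8.85×10^-12)(6.910×10^-3)(8.500×10^8) = 5.20×10^-5 A.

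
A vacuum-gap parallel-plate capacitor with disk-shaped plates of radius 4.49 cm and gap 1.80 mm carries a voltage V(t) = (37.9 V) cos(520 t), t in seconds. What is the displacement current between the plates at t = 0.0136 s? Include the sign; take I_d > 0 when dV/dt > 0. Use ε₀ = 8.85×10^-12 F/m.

dE/dt = (V₀ω/d)·−sin(ωt) with ωt = 7.072 rad: (37.9)(520)(-0.7095)/(1.80×10^-3) = -7.768×10^6 V/(m·s).
I_d = ε₀ A dE/dt = (8.85×10^-12)(6.333×10^-3)(-7.768×10^6) = -4.35×10^-7 A.

-4.35×10^-7 A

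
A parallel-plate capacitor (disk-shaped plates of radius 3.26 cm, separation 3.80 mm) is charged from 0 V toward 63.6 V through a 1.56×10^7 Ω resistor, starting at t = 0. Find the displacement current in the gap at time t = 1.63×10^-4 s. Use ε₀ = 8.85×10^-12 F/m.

C = ε₀A/d = (8.85×10^-12)(3.339×10^-3)/(3.80×10^-3) = 7.776×10^-12 F, so τ = RC = 1.213×10^-4 s.
The conduction current is I(t) = (V₀/R) e^(−t/τ), and the displacement current between the plates equals it.
t/τ = 1.344; I_d = (63.6/1.56×10^7) · e^(−1.344) = (4.077×10^-6)(0.2608) = 1.06×10^-6 A.

1.06×10^-6 A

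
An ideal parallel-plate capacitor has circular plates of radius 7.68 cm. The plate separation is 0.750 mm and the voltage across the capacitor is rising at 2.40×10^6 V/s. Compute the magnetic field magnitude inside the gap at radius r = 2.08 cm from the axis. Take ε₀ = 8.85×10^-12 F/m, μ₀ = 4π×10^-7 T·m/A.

dE/dt = (dV/dt)/d = 3.200×10^9 V/(m·s); I_d = ε₀(πR²)(dE/dt) = (8.85×10^-12)(0.01853)(3.200×10^9) = 5.248×10^-4 A.
An Ampèrian loop of radius r encloses a fraction (r/R)² of I_d. Then B·2πr = μ₀ I_d (r/R)², giving B = μ₀ I_d r/(2πR²) = 3.70×10^-10 T.

3.70×10^-10 T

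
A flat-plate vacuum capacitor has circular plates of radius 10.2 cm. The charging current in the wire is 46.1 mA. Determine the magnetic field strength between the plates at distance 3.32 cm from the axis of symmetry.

No conduction current crosses the gap, so I_d there equals the 0.0461 A in the leads.
∮B·dl = μ₀ I_d,enc with I_d,enc = I_d r²/R² = 4.884×10^-3 A; so B = μ₀ I_d,enc/(2πr) = 2.94×10^-8 T.

2.94×10^-8 T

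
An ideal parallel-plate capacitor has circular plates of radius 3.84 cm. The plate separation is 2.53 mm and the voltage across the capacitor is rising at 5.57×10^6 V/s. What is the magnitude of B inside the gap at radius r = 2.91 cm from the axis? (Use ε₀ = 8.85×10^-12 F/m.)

3.56×10^-10 T

dE/dt = (dV/dt)/d = 2.202×10^9 V/(m·s); I_d = ε₀(πR²)(dE/dt) = (8.85×10^-12)(4.632×10^-3)(2.202×10^9) = 9.027×10^-5 A.
∮B·dl = μ₀ I_d,enc with I_d,enc = I_d r²/R² = 5.184×10^-5 A; so B = μ₀ I_d,enc/(2πr) = 3.56×10^-10 T.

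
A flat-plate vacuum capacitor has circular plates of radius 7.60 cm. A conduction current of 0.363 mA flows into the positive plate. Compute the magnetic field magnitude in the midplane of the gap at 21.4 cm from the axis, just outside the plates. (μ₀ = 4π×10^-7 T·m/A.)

3.39×10^-10 T

Between the plates the displacement current equals the wire current: I_d = 0.363 mA = 3.63×10^-4 A.
With r > R the enclosed displacement current is the full I_d; B = μ₀ I_d / (2πr) = 3.39×10^-10 T.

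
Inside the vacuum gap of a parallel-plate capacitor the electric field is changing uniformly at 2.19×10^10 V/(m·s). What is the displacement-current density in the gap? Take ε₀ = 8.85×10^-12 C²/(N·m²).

0.194 A/m²

J_d = ε₀ dE/dt = (8.85×10^-12)(2.19×10^10) = 0.194 A/m².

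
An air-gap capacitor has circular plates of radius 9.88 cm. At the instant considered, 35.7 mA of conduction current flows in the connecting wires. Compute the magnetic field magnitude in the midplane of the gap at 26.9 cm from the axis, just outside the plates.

2.65×10^-8 T

Between the plates the displacement current equals the wire current: I_d = 35.7 mA = 0.0357 A.
For r ≥ R the full I_d is enclosed: B = μ₀ I_d/(2πr) = (4π×10^-7)(0.0357)/(2π·0.269) = 2.65×10^-8 T.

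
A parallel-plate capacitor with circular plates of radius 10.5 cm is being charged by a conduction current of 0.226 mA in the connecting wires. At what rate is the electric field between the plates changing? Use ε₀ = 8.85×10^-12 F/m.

7.37×10^8 V/(m·s)

By continuity, I_d in the gap equals the 0.226 mA flowing in the wire.
Since I_d = ε₀ A dE/dt, dE/dt = I_d/(ε₀A) = (2.26×10^-4)/((8.85×10^-12)(0.03464)) = 7.37×10^8 V/(m·s).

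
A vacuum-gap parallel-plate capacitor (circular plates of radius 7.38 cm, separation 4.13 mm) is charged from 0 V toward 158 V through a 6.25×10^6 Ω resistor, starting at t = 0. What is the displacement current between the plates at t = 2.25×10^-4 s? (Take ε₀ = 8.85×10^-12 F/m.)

9.47×10^-6 A

C = ε₀A/d = (8.85×10^-12)(0.01711)/(4.13×10^-3) = 3.666×10^-11 F and τ = RC = 2.291×10^-4 s. I_d in the gap equals the RC charging current.
I_d(t) = (V₀/R) e^(−t/τ) = 2.528×10^-5 · e^(−0.9821) = 9.47×10^-6 A.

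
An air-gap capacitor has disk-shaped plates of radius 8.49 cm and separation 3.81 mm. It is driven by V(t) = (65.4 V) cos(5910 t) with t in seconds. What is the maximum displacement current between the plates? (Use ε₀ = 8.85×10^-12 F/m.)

The displacement current equals the conduction current C dV/dt, which peaks at C V₀ ω.
With C = ε₀A/d = (8.85×10^-12)(0.02264)/(3.81×10^-3) = 5.259×10^-11 F and ω = 5910 rad/s, I_d,max = (5.259×10^-11)(65.4)(5910) = 2.03×10^-5 A.

2.03×10^-5 A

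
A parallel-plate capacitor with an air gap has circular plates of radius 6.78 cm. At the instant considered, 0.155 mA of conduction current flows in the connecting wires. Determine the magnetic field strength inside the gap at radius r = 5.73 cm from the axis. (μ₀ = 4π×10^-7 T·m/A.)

3.86×10^-10 T

By continuity the displacement current in the gap matches the conduction current: I_d = 1.55×10^-4 A.
An Ampèrian loop of radius r encloses a fraction (r/R)² of I_d. Then B·2πr = μ₀ I_d (r/R)², giving B = μ₀ I_d r/(2πR²) = 3.86×10^-10 T.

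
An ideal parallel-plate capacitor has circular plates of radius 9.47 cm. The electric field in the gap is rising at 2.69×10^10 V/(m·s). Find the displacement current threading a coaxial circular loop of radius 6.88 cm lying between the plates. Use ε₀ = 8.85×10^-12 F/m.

3.54×10^-3 A

Total displacement current: I_d = ε₀(πR²)(dE/dt) = (8.85×10^-12)(0.02817)(2.69×10^10) = 6.706×10^-3 A.
Through an area πr² the displacement current is I_d·(πr²/πR²) = I_d (r/R)² = 3.54×10^-3 A.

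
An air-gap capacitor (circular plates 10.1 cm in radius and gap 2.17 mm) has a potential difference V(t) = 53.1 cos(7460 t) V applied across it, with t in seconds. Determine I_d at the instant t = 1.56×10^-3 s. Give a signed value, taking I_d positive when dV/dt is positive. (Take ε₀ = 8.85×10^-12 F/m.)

4.15×10^-5 A

dE/dt = (V₀ω/d)·−sin(ωt) with ωt = 11.6376 rad: (53.1)(7460)(0.8009)/(2.17×10^-3) = 1.462×10^8 V/(m·s).
I_d = ε₀ A dE/dt = (8.85×10^-12)(0.03205)(1.462×10^8) = 4.15×10^-5 A.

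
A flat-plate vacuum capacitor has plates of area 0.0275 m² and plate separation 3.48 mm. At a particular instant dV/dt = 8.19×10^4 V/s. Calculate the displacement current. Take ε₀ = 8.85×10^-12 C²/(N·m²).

The field between the plates is E = V/d, so dE/dt = (8.19×10^4)/(3.48×10^-3 m) = 2.353×10^7 V/(m·s).
I_d = ε₀ A (dE/dt) = (8.85×10^-12)(0.0275)(2.353×10^7) = 5.73×10^-6 A.

5.73×10^-6 A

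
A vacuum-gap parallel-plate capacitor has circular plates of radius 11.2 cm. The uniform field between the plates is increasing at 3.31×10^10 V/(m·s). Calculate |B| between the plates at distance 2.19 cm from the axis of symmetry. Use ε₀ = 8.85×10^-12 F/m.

I_d = ε₀ dΦ_E/dt = ε₀ πR² (dE/dt) = (8.85×10^-12)(0.03941)(3.31×10^10) = 0.01154 A through the full plate area.
∮B·dl = μ₀ I_d,enc with I_d,enc = I_d r²/R² = 4.412×10^-4 A; so B = μ₀ I_d,enc/(2πr) = 4.03×10^-9 T.

4.03×10^-9 T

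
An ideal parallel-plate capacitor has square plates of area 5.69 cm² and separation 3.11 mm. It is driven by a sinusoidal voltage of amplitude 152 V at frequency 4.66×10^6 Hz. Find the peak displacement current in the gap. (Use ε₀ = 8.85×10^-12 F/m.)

7.21×10^-3 A

The displacement current equals the conduction current C dV/dt, which peaks at C V₀ ω.
With C = ε₀A/d = (8.85×10^-12)(5.69×10^-4)/(3.11×10^-3) = 1.619×10^-12 F and ω = 2πf = 2.928×10^7 rad/s, I_d,max = (1.619×10^-12)(152)(2.928×10^7) = 7.21×10^-3 A.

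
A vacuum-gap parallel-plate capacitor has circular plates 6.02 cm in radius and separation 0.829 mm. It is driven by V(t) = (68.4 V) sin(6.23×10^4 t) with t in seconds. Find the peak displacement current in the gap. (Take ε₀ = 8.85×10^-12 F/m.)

The displacement current equals the conduction current C dV/dt, which peaks at C V₀ ω.
With C = ε₀A/d = (8.85×10^-12)(0.01139)/(8.29×10^-4) = 1.216×10^-10 F and ω = 6.23×10^4 rad/s, I_d,max = (1.216×10^-10)(68.4)(6.23×10^4) = 5.18×10^-4 A.

5.18×10^-4 A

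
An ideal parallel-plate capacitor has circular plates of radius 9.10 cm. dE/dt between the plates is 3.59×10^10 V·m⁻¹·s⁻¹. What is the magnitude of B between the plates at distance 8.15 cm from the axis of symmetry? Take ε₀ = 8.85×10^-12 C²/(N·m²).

1.63×10^-8 T

Total displacement current: I_d = ε₀(πR²)(dE/dt) = (8.85×10^-12)(0.02602)(3.59×10^10) = 8.267×10^-3 A.
An Ampèrian loop of radius r encloses a fraction (r/R)² of I_d. Then B·2πr = μ₀ I_d (r/R)², giving B = μ₀ I_d r/(2πR²) = 1.63×10^-8 T.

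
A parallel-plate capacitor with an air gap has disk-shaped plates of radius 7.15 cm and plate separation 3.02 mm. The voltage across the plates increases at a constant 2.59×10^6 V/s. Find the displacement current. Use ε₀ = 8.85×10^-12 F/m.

1.22×10^-4 A

The displacement current equals the charging current C dV/dt. With C = ε₀A/d = (8.85×10^-12)(0.01606)/(3.02×10^-3) = 4.706×10^-11 F, I_d = (4.706×10^-11)(2.59×10^6) = 1.22×10^-4 A.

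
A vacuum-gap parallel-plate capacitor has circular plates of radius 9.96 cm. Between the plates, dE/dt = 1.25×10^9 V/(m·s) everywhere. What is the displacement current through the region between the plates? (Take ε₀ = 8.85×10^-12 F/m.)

3.45×10^-4 A

With a uniform field, Φ_E = EA, so I_d = ε₀ A dE/dt = 3.45×10^-4 A.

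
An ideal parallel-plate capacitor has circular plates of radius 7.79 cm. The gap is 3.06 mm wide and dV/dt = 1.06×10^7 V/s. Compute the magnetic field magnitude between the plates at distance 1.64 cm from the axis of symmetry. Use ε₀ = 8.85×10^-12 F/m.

3.16×10^-10 T

I_d = C dV/dt with C = ε₀πR²/d = 5.512×10^-11 F, so I_d = (5.512×10^-11)(1.06×10^7) = 5.843×10^-4 A.
∮B·dl = μ₀ I_d,enc with I_d,enc = I_d r²/R² = 2.590×10^-5 A; so B = μ₀ I_d,enc/(2πr) = 3.16×10^-10 T.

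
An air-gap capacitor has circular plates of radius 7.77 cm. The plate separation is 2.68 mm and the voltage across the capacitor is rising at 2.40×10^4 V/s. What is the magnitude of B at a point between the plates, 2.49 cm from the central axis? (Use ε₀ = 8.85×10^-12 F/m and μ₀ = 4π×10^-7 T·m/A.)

1.24×10^-12 T

dE/dt = (dV/dt)/d = 8.955×10^6 V/(m·s); I_d = ε₀(πR²)(dE/dt) = (8.85×10^-12)(0.01897)(8.955×10^6) = 1.503×10^-6 A.
For r < R the Ampère–Maxwell law gives B(2πr) = μ₀ I_d (r²/R²), so B = μ₀ I_d r/(2πR²) = (4π×10^-7)(1.503×10^-6)(0.0249)/(2π·0.0777²) = 1.24×10^-12 T.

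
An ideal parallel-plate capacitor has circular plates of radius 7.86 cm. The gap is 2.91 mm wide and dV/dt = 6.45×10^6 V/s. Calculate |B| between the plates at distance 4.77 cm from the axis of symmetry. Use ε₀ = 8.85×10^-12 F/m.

5.88×10^-10 T

I_d = C dV/dt with C = ε₀πR²/d = 5.903×10^-11 F, so I_d = (5.903×10^-11)(6.45×10^6) = 3.807×10^-4 A.
∮B·dl = μ₀ I_d,enc with I_d,enc = I_d r²/R² = 1.402×10^-4 A; so B = μ₀ I_d,enc/(2πr) = 5.88×10^-10 T.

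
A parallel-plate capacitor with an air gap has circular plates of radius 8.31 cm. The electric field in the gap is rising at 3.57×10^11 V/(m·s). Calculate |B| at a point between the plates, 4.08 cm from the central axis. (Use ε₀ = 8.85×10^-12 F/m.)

I_d = ε₀ dΦ_E/dt = ε₀ πR² (dE/dt) = (8.85×10^-12)(0.02169)(3.57×10^11) = 0.06853 A through the full plate area.
For r < R the Ampère–Maxwell law gives B(2πr) = μ₀ I_d (r²/R²), so B = μ₀ I_d r/(2πR²) = (4π×10^-7)(0.06853)(0.0408)/(2π·0.0831²) = 8.10×10^-8 T.

8.10×10^-8 T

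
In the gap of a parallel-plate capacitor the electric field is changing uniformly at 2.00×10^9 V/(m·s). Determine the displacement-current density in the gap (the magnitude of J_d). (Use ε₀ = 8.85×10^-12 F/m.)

0.0177 A/m²

The displacement-current density is ε₀ ∂E/∂t = (8.85×10^-12)(2.00×10^9) = 0.0177 A/m².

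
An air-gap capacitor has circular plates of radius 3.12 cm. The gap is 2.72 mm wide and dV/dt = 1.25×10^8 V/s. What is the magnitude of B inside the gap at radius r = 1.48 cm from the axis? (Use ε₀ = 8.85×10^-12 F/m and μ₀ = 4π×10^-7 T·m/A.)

I_d = C dV/dt with C = ε₀πR²/d = 9.950×10^-12 F, so I_d = (9.950×10^-12)(1.25×10^8) = 1.244×10^-3 A.
For r < R the Ampère–Maxwell law gives B(2πr) = μ₀ I_d (r²/R²), so B = μ₀ I_d r/(2πR²) = (4π×10^-7)(1.244×10^-3)(0.0148)/(2π·0.0312²) = 3.78×10^-9 T.

3.78×10^-9 T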